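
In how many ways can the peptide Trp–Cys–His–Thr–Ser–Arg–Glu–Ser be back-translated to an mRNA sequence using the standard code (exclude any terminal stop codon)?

Trp: 1 codon.
Cys: 2 codons.
His: 2 codons.
Thr: 4 codons.
Ser: 6 codons.
Arg: 6 codons.
Glu: 2 codons.
Ser: 6 codons.
1 × 2 × 2 × 4 × 6 × 6 × 2 × 6 = 6912.

6912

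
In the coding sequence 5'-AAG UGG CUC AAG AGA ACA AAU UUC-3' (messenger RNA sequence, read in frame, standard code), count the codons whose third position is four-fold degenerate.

Codon 1 AAG (Lys): third position 2-fold.
Codon 2 UGG (Trp): third position 1-fold.
Codon 3 CUC (Leu): third position 4-fold.
Codon 4 AAG (Lys): third position 2-fold.
Codon 5 AGA (Arg): third position 2-fold.
Codon 6 ACA (Thr): third position 4-fold.
Codon 7 AAU (Asn): third position 2-fold.
Codon 8 UUC (Phe): third position 2-fold.
Four-fold degenerate third positions: 2.

2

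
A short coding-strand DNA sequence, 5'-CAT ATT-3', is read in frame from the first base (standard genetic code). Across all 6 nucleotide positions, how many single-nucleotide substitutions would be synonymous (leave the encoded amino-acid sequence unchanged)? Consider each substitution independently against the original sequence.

Codon 1 (CAT, His): 1 synonymous substitution.
Codon 2 (ATT, Ile): 2 synonymous substitutions.
Total: 1 + 2 = 3.

3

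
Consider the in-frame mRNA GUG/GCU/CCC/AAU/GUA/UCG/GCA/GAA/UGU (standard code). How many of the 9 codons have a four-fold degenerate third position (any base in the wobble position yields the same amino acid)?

6

Codon 1 GUG (Val): third position 4-fold.
Codon 2 GCU (Ala): third position 4-fold.
Codon 3 CCC (Pro): third position 4-fold.
Codon 4 AAU (Asn): third position 2-fold.
Codon 5 GUA (Val): third position 4-fold.
Codon 6 UCG (Ser): third position 4-fold.
Codon 7 GCA (Ala): third position 4-fold.
Codon 8 GAA (Glu): third position 2-fold.
Codon 9 UGU (Cys): third position 2-fold.
Four-fold degenerate third positions: 6.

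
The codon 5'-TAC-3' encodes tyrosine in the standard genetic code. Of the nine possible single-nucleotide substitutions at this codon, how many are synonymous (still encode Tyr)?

1

Position 1: none → 0 synonymous.
Position 2: none → 0 synonymous.
Position 3: TAT → 1 synonymous.
Total: 0 + 0 + 1 = 1.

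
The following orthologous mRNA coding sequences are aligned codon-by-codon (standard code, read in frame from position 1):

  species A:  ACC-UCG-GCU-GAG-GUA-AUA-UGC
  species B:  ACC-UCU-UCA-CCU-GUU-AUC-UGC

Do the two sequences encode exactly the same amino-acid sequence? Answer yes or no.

no

Codon 1: ACC Thr / ACC Thr — identical.
Codon 2: UCG Ser / UCU Ser — synonymous.
Codon 3: GCU Ala / UCA Ser — nonsynonymous.
Codon 4: GAG Glu / CCU Pro — nonsynonymous.
Codon 5: GUA Val / GUU Val — synonymous.
Codon 6: AUA Ile / AUC Ile — synonymous.
Codon 7: UGC Cys / UGC Cys — identical.
Nonsynonymous differences: 2 → different protein.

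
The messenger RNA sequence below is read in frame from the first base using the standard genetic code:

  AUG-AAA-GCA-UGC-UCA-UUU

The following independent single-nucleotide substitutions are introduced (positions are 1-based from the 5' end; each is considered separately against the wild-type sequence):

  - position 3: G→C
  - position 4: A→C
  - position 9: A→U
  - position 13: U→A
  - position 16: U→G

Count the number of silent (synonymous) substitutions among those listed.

Codon 1: AUG (Met) → AUC (Ile) — missense.
Codon 2: AAA (Lys) → CAA (Gln) — missense.
Codon 3: GCA (Ala) → GCU (Ala) — synonymous.
Codon 5: UCA (Ser) → ACA (Thr) — missense.
Codon 6: UUU (Phe) → GUU (Val) — missense.
Synonymous: 1 of 5.

1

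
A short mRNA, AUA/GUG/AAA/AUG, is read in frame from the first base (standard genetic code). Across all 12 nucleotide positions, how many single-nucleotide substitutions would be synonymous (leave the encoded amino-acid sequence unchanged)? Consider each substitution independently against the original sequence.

6

Codon 1 (AUA, Ile): 2 synonymous substitutions.
Codon 2 (GUG, Val): 3 synonymous substitutions.
Codon 3 (AAA, Lys): 1 synonymous substitution.
Codon 4 (AUG, Met): 0 synonymous substitutions.
Total: 2 + 3 + 1 + 0 = 6.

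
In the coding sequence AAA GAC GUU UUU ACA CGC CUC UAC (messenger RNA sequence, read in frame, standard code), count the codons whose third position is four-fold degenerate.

Codon 1 AAA (Lys): third position 2-fold.
Codon 2 GAC (Asp): third position 2-fold.
Codon 3 GUU (Val): third position 4-fold.
Codon 4 UUU (Phe): third position 2-fold.
Codon 5 ACA (Thr): third position 4-fold.
Codon 6 CGC (Arg): third position 4-fold.
Codon 7 CUC (Leu): third position 4-fold.
Codon 8 UAC (Tyr): third position 2-fold.
Four-fold degenerate third positions: 4.

4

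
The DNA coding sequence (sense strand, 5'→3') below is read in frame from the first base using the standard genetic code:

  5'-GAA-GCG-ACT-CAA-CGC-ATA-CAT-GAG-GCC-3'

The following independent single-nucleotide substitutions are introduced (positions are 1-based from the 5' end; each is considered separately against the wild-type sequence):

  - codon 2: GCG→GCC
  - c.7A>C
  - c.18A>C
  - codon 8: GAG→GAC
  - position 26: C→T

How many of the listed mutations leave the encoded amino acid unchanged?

2

Codon 2: GCG (Ala) → GCC (Ala) — synonymous.
Codon 3: ACT (Thr) → CCT (Pro) — missense.
Codon 6: ATA (Ile) → ATC (Ile) — synonymous.
Codon 8: GAG (Glu) → GAC (Asp) — missense.
Codon 9: GCC (Ala) → GTC (Val) — missense.
Synonymous: 2 of 5.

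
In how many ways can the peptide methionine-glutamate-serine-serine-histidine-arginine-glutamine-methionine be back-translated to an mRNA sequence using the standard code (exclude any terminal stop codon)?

1728

Met: 1 codon.
Glu: 2 codons.
Ser: 6 codons.
Ser: 6 codons.
His: 2 codons.
Arg: 6 codons.
Gln: 2 codons.
Met: 1 codon.
1 × 2 × 6 × 6 × 2 × 6 × 2 × 1 = 1728.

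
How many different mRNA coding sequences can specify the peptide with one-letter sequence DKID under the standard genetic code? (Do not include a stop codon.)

24

Asp: 2 codons.
Lys: 2 codons.
Ile: 3 codons.
Asp: 2 codons.
2 × 2 × 3 × 2 = 24.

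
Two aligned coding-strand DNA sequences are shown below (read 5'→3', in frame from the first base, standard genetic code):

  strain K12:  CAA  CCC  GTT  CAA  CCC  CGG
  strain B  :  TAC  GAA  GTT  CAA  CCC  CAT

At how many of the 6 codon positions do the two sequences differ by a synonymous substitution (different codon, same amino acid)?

0

Codon 1: CAA Gln / TAC Tyr — nonsynonymous.
Codon 2: CCC Pro / GAA Glu — nonsynonymous.
Codon 3: GTT Val / GTT Val — identical.
Codon 4: CAA Gln / CAA Gln — identical.
Codon 5: CCC Pro / CCC Pro — identical.
Codon 6: CGG Arg / CAT His — nonsynonymous.
Synonymous differences: 0.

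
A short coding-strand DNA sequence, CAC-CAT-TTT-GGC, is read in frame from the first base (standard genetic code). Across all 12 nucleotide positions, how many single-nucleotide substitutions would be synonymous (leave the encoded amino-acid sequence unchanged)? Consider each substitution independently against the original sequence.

Codon 1 (CAC, His): 1 synonymous substitution.
Codon 2 (CAT, His): 1 synonymous substitution.
Codon 3 (TTT, Phe): 1 synonymous substitution.
Codon 4 (GGC, Gly): 3 synonymous substitutions.
Total: 1 + 1 + 1 + 3 = 6.

6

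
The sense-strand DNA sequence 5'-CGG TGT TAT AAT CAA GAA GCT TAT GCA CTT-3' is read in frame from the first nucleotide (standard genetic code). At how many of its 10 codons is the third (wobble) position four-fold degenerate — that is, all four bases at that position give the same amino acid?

Codon 1 CGG (Arg): third position 4-fold.
Codon 2 TGT (Cys): third position 2-fold.
Codon 3 TAT (Tyr): third position 2-fold.
Codon 4 AAT (Asn): third position 2-fold.
Codon 5 CAA (Gln): third position 2-fold.
Codon 6 GAA (Glu): third position 2-fold.
Codon 7 GCT (Ala): third position 4-fold.
Codon 8 TAT (Tyr): third position 2-fold.
Codon 9 GCA (Ala): third position 4-fold.
Codon 10 CTT (Leu): third position 4-fold.
Four-fold degenerate third positions: 4.

4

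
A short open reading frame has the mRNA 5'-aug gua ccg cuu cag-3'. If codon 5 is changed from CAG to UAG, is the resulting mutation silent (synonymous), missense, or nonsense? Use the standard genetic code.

Position 13 falls in codon 5: CAG → Gln.
After the substitution the codon is UAG → Stop.
The new codon is a stop codon, so this is a nonsense mutation.

nonsense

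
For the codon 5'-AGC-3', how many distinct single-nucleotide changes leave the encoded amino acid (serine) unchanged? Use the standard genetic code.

1

Position 1: none → 0 synonymous.
Position 2: none → 0 synonymous.
Position 3: AGT → 1 synonymous.
Total: 0 + 0 + 1 = 1.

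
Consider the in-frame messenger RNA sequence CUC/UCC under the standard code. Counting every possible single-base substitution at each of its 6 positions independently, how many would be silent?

Codon 1 (CUC, Leu): 3 synonymous substitutions.
Codon 2 (UCC, Ser): 3 synonymous substitutions.
Total: 3 + 3 = 6.

6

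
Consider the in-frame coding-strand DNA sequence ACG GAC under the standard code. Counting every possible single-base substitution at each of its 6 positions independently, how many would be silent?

4

Codon 1 (ACG, Thr): 3 synonymous substitutions.
Codon 2 (GAC, Asp): 1 synonymous substitution.
Total: 3 + 1 = 4.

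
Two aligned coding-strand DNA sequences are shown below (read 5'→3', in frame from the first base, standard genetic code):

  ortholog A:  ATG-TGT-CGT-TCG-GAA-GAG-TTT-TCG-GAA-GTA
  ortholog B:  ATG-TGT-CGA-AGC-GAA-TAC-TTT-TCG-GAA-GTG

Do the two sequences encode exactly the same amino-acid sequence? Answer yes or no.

no

Codon 1: ATG Met / ATG Met — identical.
Codon 2: TGT Cys / TGT Cys — identical.
Codon 3: CGT Arg / CGA Arg — synonymous.
Codon 4: TCG Ser / AGC Ser — synonymous.
Codon 5: GAA Glu / GAA Glu — identical.
Codon 6: GAG Glu / TAC Tyr — nonsynonymous.
Codon 7: TTT Phe / TTT Phe — identical.
Codon 8: TCG Ser / TCG Ser — identical.
Codon 9: GAA Glu / GAA Glu — identical.
Codon 10: GTA Val / GTG Val — synonymous.
Nonsynonymous differences: 1 → different protein.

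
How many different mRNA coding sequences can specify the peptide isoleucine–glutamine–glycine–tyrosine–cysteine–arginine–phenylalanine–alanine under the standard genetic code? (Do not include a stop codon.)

Ile: 3 codons.
Gln: 2 codons.
Gly: 4 codons.
Tyr: 2 codons.
Cys: 2 codons.
Arg: 6 codons.
Phe: 2 codons.
Ala: 4 codons.
3 × 2 × 4 × 2 × 2 × 6 × 2 × 4 = 4608.

4608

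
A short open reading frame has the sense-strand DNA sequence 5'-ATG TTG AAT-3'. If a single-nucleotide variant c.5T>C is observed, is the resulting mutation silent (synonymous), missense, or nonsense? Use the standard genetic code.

missense

Position 5 falls in codon 2: TTG → Leu.
After the substitution the codon is TCG → Ser.
Leu ≠ Ser, so this is a missense mutation.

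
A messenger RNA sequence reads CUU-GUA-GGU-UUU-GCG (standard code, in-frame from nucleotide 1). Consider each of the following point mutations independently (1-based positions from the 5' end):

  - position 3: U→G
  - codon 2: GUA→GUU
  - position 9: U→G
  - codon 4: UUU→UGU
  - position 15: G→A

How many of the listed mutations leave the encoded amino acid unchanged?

4

Codon 1: CUU (Leu) → CUG (Leu) — synonymous.
Codon 2: GUA (Val) → GUU (Val) — synonymous.
Codon 3: GGU (Gly) → GGG (Gly) — synonymous.
Codon 4: UUU (Phe) → UGU (Cys) — missense.
Codon 5: GCG (Ala) → GCA (Ala) — synonymous.
Synonymous: 4 of 5.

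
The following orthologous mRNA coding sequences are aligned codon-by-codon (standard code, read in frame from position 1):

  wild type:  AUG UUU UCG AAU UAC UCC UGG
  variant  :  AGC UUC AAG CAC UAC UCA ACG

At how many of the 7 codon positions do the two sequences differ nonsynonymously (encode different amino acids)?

4

Codon 1: AUG Met / AGC Ser — nonsynonymous.
Codon 2: UUU Phe / UUC Phe — synonymous.
Codon 3: UCG Ser / AAG Lys — nonsynonymous.
Codon 4: AAU Asn / CAC His — nonsynonymous.
Codon 5: UAC Tyr / UAC Tyr — identical.
Codon 6: UCC Ser / UCA Ser — synonymous.
Codon 7: UGG Trp / ACG Thr — nonsynonymous.
Nonsynonymous differences: 4.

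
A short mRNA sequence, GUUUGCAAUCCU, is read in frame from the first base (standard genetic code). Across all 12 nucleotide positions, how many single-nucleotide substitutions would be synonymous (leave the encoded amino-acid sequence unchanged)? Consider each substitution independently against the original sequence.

Codon 1 (GUU, Val): 3 synonymous substitutions.
Codon 2 (UGC, Cys): 1 synonymous substitution.
Codon 3 (AAU, Asn): 1 synonymous substitution.
Codon 4 (CCU, Pro): 3 synonymous substitutions.
Total: 3 + 1 + 1 + 3 = 8.

8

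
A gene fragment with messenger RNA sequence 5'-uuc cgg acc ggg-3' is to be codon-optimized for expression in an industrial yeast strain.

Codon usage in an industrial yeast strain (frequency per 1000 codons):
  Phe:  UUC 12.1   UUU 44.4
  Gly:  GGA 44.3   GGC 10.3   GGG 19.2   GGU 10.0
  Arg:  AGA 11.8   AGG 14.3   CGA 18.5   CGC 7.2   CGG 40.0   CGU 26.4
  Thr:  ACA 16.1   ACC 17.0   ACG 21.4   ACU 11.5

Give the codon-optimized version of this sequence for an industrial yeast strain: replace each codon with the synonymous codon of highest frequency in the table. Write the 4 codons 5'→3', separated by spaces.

Codon 1 (Phe): best is UUU at 44.4.
Codon 2 (Arg): best is CGG at 40.0.
Codon 3 (Thr): best is ACG at 21.4.
Codon 4 (Gly): best is GGA at 44.3.

UUU CGG ACG GGA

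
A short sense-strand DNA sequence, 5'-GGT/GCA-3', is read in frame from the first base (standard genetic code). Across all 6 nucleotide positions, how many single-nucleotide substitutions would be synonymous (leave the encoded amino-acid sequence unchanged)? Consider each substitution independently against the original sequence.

6

Codon 1 (GGT, Gly): 3 synonymous substitutions.
Codon 2 (GCA, Ala): 3 synonymous substitutions.
Total: 3 + 3 = 6.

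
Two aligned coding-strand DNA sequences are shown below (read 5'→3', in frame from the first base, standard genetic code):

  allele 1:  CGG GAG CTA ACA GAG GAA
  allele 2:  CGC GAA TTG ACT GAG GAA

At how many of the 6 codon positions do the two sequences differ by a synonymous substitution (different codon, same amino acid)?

4

Codon 1: CGG Arg / CGC Arg — synonymous.
Codon 2: GAG Glu / GAA Glu — synonymous.
Codon 3: CTA Leu / TTG Leu — synonymous.
Codon 4: ACA Thr / ACT Thr — synonymous.
Codon 5: GAG Glu / GAG Glu — identical.
Codon 6: GAA Glu / GAA Glu — identical.
Synonymous differences: 4.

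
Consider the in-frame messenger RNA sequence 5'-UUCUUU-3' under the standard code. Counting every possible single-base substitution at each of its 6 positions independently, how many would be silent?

2

Codon 1 (UUC, Phe): 1 synonymous substitution.
Codon 2 (UUU, Phe): 1 synonymous substitution.
Total: 1 + 1 = 2.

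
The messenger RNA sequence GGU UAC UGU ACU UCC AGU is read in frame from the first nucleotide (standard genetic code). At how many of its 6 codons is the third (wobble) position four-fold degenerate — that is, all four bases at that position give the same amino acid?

Codon 1 GGU (Gly): third position 4-fold.
Codon 2 UAC (Tyr): third position 2-fold.
Codon 3 UGU (Cys): third position 2-fold.
Codon 4 ACU (Thr): third position 4-fold.
Codon 5 UCC (Ser): third position 4-fold.
Codon 6 AGU (Ser): third position 2-fold.
Four-fold degenerate third positions: 3.

3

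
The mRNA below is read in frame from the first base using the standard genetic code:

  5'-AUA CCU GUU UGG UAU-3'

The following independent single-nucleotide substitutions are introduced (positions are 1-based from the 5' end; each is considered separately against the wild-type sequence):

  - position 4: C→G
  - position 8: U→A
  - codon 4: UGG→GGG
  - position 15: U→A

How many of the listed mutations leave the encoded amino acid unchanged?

Codon 2: CCU (Pro) → GCU (Ala) — missense.
Codon 3: GUU (Val) → GAU (Asp) — missense.
Codon 4: UGG (Trp) → GGG (Gly) — missense.
Codon 5: UAU (Tyr) → UAA (Stop) — nonsense.
Synonymous: 0 of 4.

0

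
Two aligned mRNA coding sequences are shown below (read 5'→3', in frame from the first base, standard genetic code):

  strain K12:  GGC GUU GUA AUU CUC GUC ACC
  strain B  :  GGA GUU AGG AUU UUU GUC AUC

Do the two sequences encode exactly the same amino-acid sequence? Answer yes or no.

no

Codon 1: GGC Gly / GGA Gly — synonymous.
Codon 2: GUU Val / GUU Val — identical.
Codon 3: GUA Val / AGG Arg — nonsynonymous.
Codon 4: AUU Ile / AUU Ile — identical.
Codon 5: CUC Leu / UUU Phe — nonsynonymous.
Codon 6: GUC Val / GUC Val — identical.
Codon 7: ACC Thr / AUC Ile — nonsynonymous.
Nonsynonymous differences: 3 → different protein.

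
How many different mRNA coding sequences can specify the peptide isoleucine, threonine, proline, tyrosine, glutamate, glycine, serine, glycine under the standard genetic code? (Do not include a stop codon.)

Ile: 3 codons.
Thr: 4 codons.
Pro: 4 codons.
Tyr: 2 codons.
Glu: 2 codons.
Gly: 4 codons.
Ser: 6 codons.
Gly: 4 codons.
3 × 4 × 4 × 2 × 2 × 4 × 6 × 4 = 18432.

18432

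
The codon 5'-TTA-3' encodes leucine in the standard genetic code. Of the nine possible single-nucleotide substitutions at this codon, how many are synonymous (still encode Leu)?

2

Position 1: CTA → 1 synonymous.
Position 2: none → 0 synonymous.
Position 3: TTG → 1 synonymous.
Total: 1 + 0 + 1 = 2.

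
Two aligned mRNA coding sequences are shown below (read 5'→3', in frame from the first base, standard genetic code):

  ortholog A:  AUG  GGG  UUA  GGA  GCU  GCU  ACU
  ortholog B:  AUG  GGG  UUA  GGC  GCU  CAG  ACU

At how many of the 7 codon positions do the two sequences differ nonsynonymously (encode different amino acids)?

1

Codon 1: AUG Met / AUG Met — identical.
Codon 2: GGG Gly / GGG Gly — identical.
Codon 3: UUA Leu / UUA Leu — identical.
Codon 4: GGA Gly / GGC Gly — synonymous.
Codon 5: GCU Ala / GCU Ala — identical.
Codon 6: GCU Ala / CAG Gln — nonsynonymous.
Codon 7: ACU Thr / ACU Thr — identical.
Nonsynonymous differences: 1.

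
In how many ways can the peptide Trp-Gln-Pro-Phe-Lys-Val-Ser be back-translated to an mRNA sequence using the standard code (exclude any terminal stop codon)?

Trp: 1 codon.
Gln: 2 codons.
Pro: 4 codons.
Phe: 2 codons.
Lys: 2 codons.
Val: 4 codons.
Ser: 6 codons.
1 × 2 × 4 × 2 × 2 × 4 × 6 = 768.

768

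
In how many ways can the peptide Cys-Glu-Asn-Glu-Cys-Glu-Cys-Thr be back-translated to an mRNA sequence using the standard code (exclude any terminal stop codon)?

512

Cys: 2 codons.
Glu: 2 codons.
Asn: 2 codons.
Glu: 2 codons.
Cys: 2 codons.
Glu: 2 codons.
Cys: 2 codons.
Thr: 4 codons.
2 × 2 × 2 × 2 × 2 × 2 × 2 × 4 = 512.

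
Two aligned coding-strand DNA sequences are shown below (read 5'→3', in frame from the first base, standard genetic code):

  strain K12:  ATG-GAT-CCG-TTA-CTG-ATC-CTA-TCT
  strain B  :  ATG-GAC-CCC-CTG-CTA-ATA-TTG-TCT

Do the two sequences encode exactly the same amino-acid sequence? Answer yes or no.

Codon 1: ATG Met / ATG Met — identical.
Codon 2: GAT Asp / GAC Asp — synonymous.
Codon 3: CCG Pro / CCC Pro — synonymous.
Codon 4: TTA Leu / CTG Leu — synonymous.
Codon 5: CTG Leu / CTA Leu — synonymous.
Codon 6: ATC Ile / ATA Ile — synonymous.
Codon 7: CTA Leu / TTG Leu — synonymous.
Codon 8: TCT Ser / TCT Ser — identical.
Nonsynonymous differences: 0 → same protein.

yes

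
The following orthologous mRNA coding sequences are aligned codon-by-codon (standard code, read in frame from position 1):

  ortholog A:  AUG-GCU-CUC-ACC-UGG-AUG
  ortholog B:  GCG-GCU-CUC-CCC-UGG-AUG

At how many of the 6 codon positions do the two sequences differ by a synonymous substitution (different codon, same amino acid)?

Codon 1: AUG Met / GCG Ala — nonsynonymous.
Codon 2: GCU Ala / GCU Ala — identical.
Codon 3: CUC Leu / CUC Leu — identical.
Codon 4: ACC Thr / CCC Pro — nonsynonymous.
Codon 5: UGG Trp / UGG Trp — identical.
Codon 6: AUG Met / AUG Met — identical.
Synonymous differences: 0.

0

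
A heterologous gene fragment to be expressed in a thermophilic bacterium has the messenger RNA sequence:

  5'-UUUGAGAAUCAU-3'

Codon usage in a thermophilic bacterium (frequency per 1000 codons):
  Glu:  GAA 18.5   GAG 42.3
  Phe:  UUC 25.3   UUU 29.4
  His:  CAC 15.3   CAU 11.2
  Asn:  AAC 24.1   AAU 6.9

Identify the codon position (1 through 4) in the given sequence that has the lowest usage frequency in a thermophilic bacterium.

3

Codon 1 UUU (Phe): 29.4 per 1000.
Codon 2 GAG (Glu): 42.3 per 1000.
Codon 3 AAU (Asn): 6.9 per 1000.
Codon 4 CAU (His): 11.2 per 1000.
Lowest frequency is 6.9 at codon 3.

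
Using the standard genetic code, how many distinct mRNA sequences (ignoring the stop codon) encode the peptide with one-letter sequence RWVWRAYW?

1152

Arg: 6 codons.
Trp: 1 codon.
Val: 4 codons.
Trp: 1 codon.
Arg: 6 codons.
Ala: 4 codons.
Tyr: 2 codons.
Trp: 1 codon.
6 × 1 × 4 × 1 × 6 × 4 × 2 × 1 = 1152.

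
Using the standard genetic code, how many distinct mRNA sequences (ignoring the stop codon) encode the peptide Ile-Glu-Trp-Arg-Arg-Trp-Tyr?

Ile: 3 codons.
Glu: 2 codons.
Trp: 1 codon.
Arg: 6 codons.
Arg: 6 codons.
Trp: 1 codon.
Tyr: 2 codons.
3 × 2 × 1 × 6 × 6 × 1 × 2 = 432.

432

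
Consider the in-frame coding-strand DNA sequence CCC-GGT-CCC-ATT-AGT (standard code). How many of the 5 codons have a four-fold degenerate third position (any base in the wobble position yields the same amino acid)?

3

Codon 1 CCC (Pro): third position 4-fold.
Codon 2 GGT (Gly): third position 4-fold.
Codon 3 CCC (Pro): third position 4-fold.
Codon 4 ATT (Ile): third position 3-fold.
Codon 5 AGT (Ser): third position 2-fold.
Four-fold degenerate third positions: 3.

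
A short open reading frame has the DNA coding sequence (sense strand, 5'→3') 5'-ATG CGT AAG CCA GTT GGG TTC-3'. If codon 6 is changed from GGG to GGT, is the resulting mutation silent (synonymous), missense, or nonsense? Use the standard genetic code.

silent

Position 18 falls in codon 6: GGG → Gly.
After the substitution the codon is GGT → Gly.
Both encode Gly, so the change is synonymous.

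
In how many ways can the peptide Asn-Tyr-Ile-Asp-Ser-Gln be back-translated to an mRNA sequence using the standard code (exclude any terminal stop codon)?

Asn: 2 codons.
Tyr: 2 codons.
Ile: 3 codons.
Asp: 2 codons.
Ser: 6 codons.
Gln: 2 codons.
2 × 2 × 3 × 2 × 6 × 2 = 288.

288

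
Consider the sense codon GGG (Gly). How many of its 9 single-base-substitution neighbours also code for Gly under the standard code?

3

Position 1: none → 0 synonymous.
Position 2: none → 0 synonymous.
Position 3: GGT, GGC, GGA → 3 synonymous.
Total: 0 + 0 + 3 = 3.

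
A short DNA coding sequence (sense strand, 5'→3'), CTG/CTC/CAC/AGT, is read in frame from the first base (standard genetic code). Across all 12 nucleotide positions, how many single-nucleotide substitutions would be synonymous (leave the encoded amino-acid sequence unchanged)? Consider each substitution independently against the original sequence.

9

Codon 1 (CTG, Leu): 4 synonymous substitutions.
Codon 2 (CTC, Leu): 3 synonymous substitutions.
Codon 3 (CAC, His): 1 synonymous substitution.
Codon 4 (AGT, Ser): 1 synonymous substitution.
Total: 4 + 3 + 1 + 1 = 9.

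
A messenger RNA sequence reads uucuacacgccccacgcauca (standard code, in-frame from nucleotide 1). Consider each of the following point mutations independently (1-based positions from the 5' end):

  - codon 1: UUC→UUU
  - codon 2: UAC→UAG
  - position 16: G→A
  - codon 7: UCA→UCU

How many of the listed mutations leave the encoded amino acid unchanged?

Codon 1: UUC (Phe) → UUU (Phe) — synonymous.
Codon 2: UAC (Tyr) → UAG (Stop) — nonsense.
Codon 6: GCA (Ala) → ACA (Thr) — missense.
Codon 7: UCA (Ser) → UCU (Ser) — synonymous.
Synonymous: 2 of 4.

2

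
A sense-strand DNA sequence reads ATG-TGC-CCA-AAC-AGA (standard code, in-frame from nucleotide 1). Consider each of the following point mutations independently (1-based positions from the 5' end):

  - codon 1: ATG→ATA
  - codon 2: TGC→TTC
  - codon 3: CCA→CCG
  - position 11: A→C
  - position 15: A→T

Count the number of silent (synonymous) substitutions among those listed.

1

Codon 1: ATG (Met) → ATA (Ile) — missense.
Codon 2: TGC (Cys) → TTC (Phe) — missense.
Codon 3: CCA (Pro) → CCG (Pro) — synonymous.
Codon 4: AAC (Asn) → ACC (Thr) — missense.
Codon 5: AGA (Arg) → AGT (Ser) — missense.
Synonymous: 1 of 5.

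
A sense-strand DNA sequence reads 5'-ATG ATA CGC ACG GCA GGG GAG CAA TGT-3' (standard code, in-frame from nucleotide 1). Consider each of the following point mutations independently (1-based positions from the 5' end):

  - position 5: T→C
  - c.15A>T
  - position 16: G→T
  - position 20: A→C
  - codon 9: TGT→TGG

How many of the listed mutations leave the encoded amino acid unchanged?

Codon 2: ATA (Ile) → ACA (Thr) — missense.
Codon 5: GCA (Ala) → GCT (Ala) — synonymous.
Codon 6: GGG (Gly) → TGG (Trp) — missense.
Codon 7: GAG (Glu) → GCG (Ala) — missense.
Codon 9: TGT (Cys) → TGG (Trp) — missense.
Synonymous: 1 of 5.

1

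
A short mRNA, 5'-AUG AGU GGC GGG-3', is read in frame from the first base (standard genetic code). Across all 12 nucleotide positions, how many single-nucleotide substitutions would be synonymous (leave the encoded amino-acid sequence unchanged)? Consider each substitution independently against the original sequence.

7

Codon 1 (AUG, Met): 0 synonymous substitutions.
Codon 2 (AGU, Ser): 1 synonymous substitution.
Codon 3 (GGC, Gly): 3 synonymous substitutions.
Codon 4 (GGG, Gly): 3 synonymous substitutions.
Total: 0 + 1 + 3 + 3 = 7.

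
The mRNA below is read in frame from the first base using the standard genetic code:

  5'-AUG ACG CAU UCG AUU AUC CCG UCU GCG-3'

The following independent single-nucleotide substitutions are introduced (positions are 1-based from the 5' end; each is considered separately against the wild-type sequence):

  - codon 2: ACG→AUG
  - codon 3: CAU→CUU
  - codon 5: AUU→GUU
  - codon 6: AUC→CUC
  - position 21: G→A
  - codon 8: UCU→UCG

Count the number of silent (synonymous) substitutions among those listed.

Codon 2: ACG (Thr) → AUG (Met) — missense.
Codon 3: CAU (His) → CUU (Leu) — missense.
Codon 5: AUU (Ile) → GUU (Val) — missense.
Codon 6: AUC (Ile) → CUC (Leu) — missense.
Codon 7: CCG (Pro) → CCA (Pro) — synonymous.
Codon 8: UCU (Ser) → UCG (Ser) — synonymous.
Synonymous: 2 of 6.

2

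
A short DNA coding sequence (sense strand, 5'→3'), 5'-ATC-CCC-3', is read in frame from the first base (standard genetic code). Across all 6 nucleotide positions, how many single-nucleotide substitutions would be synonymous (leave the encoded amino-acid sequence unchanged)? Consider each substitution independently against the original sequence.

Codon 1 (ATC, Ile): 2 synonymous substitutions.
Codon 2 (CCC, Pro): 3 synonymous substitutions.
Total: 2 + 3 = 5.

5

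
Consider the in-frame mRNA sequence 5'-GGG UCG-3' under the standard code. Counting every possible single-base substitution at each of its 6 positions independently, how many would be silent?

Codon 1 (GGG, Gly): 3 synonymous substitutions.
Codon 2 (UCG, Ser): 3 synonymous substitutions.
Total: 3 + 3 = 6.

6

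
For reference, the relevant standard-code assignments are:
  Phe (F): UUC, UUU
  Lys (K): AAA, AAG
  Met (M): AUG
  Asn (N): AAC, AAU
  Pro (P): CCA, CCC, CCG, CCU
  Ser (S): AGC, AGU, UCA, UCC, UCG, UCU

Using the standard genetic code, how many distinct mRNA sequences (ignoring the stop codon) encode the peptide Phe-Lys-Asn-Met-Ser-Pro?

192

Phe: 2 codons.
Lys: 2 codons.
Asn: 2 codons.
Met: 1 codon.
Ser: 6 codons.
Pro: 4 codons.
2 × 2 × 2 × 1 × 6 × 4 = 192.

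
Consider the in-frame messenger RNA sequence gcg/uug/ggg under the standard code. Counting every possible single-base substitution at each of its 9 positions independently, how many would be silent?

Codon 1 (GCG, Ala): 3 synonymous substitutions.
Codon 2 (UUG, Leu): 2 synonymous substitutions.
Codon 3 (GGG, Gly): 3 synonymous substitutions.
Total: 3 + 2 + 3 = 8.

8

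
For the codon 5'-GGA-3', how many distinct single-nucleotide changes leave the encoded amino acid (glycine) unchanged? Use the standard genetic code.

Position 1: none → 0 synonymous.
Position 2: none → 0 synonymous.
Position 3: GGU, GGC, GGG → 3 synonymous.
Total: 0 + 0 + 3 = 3.

3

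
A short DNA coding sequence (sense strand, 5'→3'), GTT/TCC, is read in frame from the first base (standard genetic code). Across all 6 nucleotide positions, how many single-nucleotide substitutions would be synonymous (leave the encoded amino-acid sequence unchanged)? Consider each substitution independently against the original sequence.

6

Codon 1 (GTT, Val): 3 synonymous substitutions.
Codon 2 (TCC, Ser): 3 synonymous substitutions.
Total: 3 + 3 = 6.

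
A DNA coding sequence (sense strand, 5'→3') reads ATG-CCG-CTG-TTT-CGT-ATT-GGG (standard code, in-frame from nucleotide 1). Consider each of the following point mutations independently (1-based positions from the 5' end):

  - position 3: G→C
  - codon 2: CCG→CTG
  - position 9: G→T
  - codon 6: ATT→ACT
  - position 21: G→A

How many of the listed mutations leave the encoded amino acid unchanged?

2

Codon 1: ATG (Met) → ATC (Ile) — missense.
Codon 2: CCG (Pro) → CTG (Leu) — missense.
Codon 3: CTG (Leu) → CTT (Leu) — synonymous.
Codon 6: ATT (Ile) → ACT (Thr) — missense.
Codon 7: GGG (Gly) → GGA (Gly) — synonymous.
Synonymous: 2 of 5.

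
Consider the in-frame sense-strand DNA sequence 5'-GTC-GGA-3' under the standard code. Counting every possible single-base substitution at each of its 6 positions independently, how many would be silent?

Codon 1 (GTC, Val): 3 synonymous substitutions.
Codon 2 (GGA, Gly): 3 synonymous substitutions.
Total: 3 + 3 = 6.

6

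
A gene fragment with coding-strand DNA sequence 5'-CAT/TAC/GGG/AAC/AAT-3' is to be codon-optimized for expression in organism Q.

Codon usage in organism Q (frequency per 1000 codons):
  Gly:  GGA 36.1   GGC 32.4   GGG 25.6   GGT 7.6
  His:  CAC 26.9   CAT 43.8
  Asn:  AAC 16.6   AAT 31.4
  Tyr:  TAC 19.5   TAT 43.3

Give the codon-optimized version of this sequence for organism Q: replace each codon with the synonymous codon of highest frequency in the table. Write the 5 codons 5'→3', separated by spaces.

CAT TAT GGA AAT AAT

Codon 1 (His): best is CAT at 43.8.
Codon 2 (Tyr): best is TAT at 43.3.
Codon 3 (Gly): best is GGA at 36.1.
Codon 4 (Asn): best is AAT at 31.4.
Codon 5 (Asn): best is AAT at 31.4.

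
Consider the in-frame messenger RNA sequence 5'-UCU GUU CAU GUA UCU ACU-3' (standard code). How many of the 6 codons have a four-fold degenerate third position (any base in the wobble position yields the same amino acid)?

Codon 1 UCU (Ser): third position 4-fold.
Codon 2 GUU (Val): third position 4-fold.
Codon 3 CAU (His): third position 2-fold.
Codon 4 GUA (Val): third position 4-fold.
Codon 5 UCU (Ser): third position 4-fold.
Codon 6 ACU (Thr): third position 4-fold.
Four-fold degenerate third positions: 5.

5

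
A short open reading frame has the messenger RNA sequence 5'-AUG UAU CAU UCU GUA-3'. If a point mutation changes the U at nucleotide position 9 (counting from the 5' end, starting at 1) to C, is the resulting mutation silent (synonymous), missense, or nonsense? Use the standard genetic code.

Position 9 falls in codon 3: CAU → His.
After the substitution the codon is CAC → His.
Both encode His, so the change is synonymous.

silent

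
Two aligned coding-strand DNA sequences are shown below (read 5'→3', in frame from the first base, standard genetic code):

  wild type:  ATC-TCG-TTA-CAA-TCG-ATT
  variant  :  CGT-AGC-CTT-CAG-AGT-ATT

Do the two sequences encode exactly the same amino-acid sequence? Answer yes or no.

Codon 1: ATC Ile / CGT Arg — nonsynonymous.
Codon 2: TCG Ser / AGC Ser — synonymous.
Codon 3: TTA Leu / CTT Leu — synonymous.
Codon 4: CAA Gln / CAG Gln — synonymous.
Codon 5: TCG Ser / AGT Ser — synonymous.
Codon 6: ATT Ile / ATT Ile — identical.
Nonsynonymous differences: 1 → different protein.

no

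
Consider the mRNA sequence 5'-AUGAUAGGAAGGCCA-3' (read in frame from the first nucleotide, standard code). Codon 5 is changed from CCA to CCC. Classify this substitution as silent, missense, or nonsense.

Position 15 falls in codon 5: CCA → Pro.
After the substitution the codon is CCC → Pro.
Both encode Pro, so the change is synonymous.

silent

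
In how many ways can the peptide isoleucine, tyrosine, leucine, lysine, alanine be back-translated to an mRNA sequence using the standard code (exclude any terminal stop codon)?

Ile: 3 codons.
Tyr: 2 codons.
Leu: 6 codons.
Lys: 2 codons.
Ala: 4 codons.
3 × 2 × 6 × 2 × 4 = 288.

288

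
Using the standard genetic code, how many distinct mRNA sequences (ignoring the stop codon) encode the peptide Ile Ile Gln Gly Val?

288

Ile: 3 codons.
Ile: 3 codons.
Gln: 2 codons.
Gly: 4 codons.
Val: 4 codons.
3 × 3 × 2 × 4 × 4 = 288.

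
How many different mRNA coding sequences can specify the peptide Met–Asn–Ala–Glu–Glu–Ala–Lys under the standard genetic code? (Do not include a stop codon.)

256

Met: 1 codon.
Asn: 2 codons.
Ala: 4 codons.
Glu: 2 codons.
Glu: 2 codons.
Ala: 4 codons.
Lys: 2 codons.
1 × 2 × 4 × 2 × 2 × 4 × 2 = 256.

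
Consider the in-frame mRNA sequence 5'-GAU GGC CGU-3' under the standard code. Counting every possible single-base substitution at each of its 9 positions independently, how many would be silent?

Codon 1 (GAU, Asp): 1 synonymous substitution.
Codon 2 (GGC, Gly): 3 synonymous substitutions.
Codon 3 (CGU, Arg): 3 synonymous substitutions.
Total: 1 + 3 + 3 = 7.

7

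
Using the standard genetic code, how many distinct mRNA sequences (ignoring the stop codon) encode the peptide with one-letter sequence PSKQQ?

Pro: 4 codons.
Ser: 6 codons.
Lys: 2 codons.
Gln: 2 codons.
Gln: 2 codons.
4 × 6 × 2 × 2 × 2 = 192.

192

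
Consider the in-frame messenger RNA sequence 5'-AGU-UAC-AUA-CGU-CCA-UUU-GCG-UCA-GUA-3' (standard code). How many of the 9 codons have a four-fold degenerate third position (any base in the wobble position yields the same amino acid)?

5

Codon 1 AGU (Ser): third position 2-fold.
Codon 2 UAC (Tyr): third position 2-fold.
Codon 3 AUA (Ile): third position 3-fold.
Codon 4 CGU (Arg): third position 4-fold.
Codon 5 CCA (Pro): third position 4-fold.
Codon 6 UUU (Phe): third position 2-fold.
Codon 7 GCG (Ala): third position 4-fold.
Codon 8 UCA (Ser): third position 4-fold.
Codon 9 GUA (Val): third position 4-fold.
Four-fold degenerate third positions: 5.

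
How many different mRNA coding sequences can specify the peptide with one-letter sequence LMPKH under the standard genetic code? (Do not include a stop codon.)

Leu: 6 codons.
Met: 1 codon.
Pro: 4 codons.
Lys: 2 codons.
His: 2 codons.
6 × 1 × 4 × 2 × 2 = 96.

96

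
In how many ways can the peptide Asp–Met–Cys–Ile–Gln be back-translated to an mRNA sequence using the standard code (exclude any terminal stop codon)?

24

Asp: 2 codons.
Met: 1 codon.
Cys: 2 codons.
Ile: 3 codons.
Gln: 2 codons.
2 × 1 × 2 × 3 × 2 = 24.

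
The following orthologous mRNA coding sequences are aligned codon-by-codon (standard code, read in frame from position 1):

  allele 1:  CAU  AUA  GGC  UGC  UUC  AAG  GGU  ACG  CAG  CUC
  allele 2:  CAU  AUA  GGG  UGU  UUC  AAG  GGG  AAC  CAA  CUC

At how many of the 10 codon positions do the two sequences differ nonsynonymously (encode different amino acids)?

1

Codon 1: CAU His / CAU His — identical.
Codon 2: AUA Ile / AUA Ile — identical.
Codon 3: GGC Gly / GGG Gly — synonymous.
Codon 4: UGC Cys / UGU Cys — synonymous.
Codon 5: UUC Phe / UUC Phe — identical.
Codon 6: AAG Lys / AAG Lys — identical.
Codon 7: GGU Gly / GGG Gly — synonymous.
Codon 8: ACG Thr / AAC Asn — nonsynonymous.
Codon 9: CAG Gln / CAA Gln — synonymous.
Codon 10: CUC Leu / CUC Leu — identical.
Nonsynonymous differences: 1.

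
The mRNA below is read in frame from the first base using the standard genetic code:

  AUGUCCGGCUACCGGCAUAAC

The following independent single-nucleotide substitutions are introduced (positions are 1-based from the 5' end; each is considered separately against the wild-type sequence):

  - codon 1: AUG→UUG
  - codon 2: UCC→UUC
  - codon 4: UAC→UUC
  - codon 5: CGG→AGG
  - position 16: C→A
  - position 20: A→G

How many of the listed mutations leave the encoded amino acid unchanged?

1

Codon 1: AUG (Met) → UUG (Leu) — missense.
Codon 2: UCC (Ser) → UUC (Phe) — missense.
Codon 4: UAC (Tyr) → UUC (Phe) — missense.
Codon 5: CGG (Arg) → AGG (Arg) — synonymous.
Codon 6: CAU (His) → AAU (Asn) — missense.
Codon 7: AAC (Asn) → AGC (Ser) — missense.
Synonymous: 1 of 6.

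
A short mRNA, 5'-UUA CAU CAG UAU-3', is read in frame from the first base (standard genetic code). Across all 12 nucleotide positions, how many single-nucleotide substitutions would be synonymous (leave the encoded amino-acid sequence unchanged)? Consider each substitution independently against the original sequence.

5

Codon 1 (UUA, Leu): 2 synonymous substitutions.
Codon 2 (CAU, His): 1 synonymous substitution.
Codon 3 (CAG, Gln): 1 synonymous substitution.
Codon 4 (UAU, Tyr): 1 synonymous substitution.
Total: 2 + 1 + 1 + 1 = 5.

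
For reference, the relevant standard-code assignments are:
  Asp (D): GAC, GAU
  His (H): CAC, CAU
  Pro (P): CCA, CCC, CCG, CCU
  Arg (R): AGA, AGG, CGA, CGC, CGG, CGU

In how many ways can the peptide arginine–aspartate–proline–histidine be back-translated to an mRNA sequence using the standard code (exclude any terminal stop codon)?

Arg: 6 codons.
Asp: 2 codons.
Pro: 4 codons.
His: 2 codons.
6 × 2 × 4 × 2 = 96.

96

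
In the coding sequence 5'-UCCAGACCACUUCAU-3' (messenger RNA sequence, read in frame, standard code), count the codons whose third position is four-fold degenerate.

Codon 1 UCC (Ser): third position 4-fold.
Codon 2 AGA (Arg): third position 2-fold.
Codon 3 CCA (Pro): third position 4-fold.
Codon 4 CUU (Leu): third position 4-fold.
Codon 5 CAU (His): third position 2-fold.
Four-fold degenerate third positions: 3.

3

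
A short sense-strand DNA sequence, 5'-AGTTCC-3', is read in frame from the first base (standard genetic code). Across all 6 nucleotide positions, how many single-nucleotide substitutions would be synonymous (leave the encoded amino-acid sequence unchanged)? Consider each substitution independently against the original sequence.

4

Codon 1 (AGT, Ser): 1 synonymous substitution.
Codon 2 (TCC, Ser): 3 synonymous substitutions.
Total: 1 + 3 = 4.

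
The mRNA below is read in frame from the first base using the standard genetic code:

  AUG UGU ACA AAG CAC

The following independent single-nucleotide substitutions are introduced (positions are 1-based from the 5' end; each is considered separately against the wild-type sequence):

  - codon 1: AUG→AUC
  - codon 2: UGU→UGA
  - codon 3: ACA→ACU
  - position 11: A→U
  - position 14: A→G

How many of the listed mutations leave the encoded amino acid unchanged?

1

Codon 1: AUG (Met) → AUC (Ile) — missense.
Codon 2: UGU (Cys) → UGA (Stop) — nonsense.
Codon 3: ACA (Thr) → ACU (Thr) — synonymous.
Codon 4: AAG (Lys) → AUG (Met) — missense.
Codon 5: CAC (His) → CGC (Arg) — missense.
Synonymous: 1 of 5.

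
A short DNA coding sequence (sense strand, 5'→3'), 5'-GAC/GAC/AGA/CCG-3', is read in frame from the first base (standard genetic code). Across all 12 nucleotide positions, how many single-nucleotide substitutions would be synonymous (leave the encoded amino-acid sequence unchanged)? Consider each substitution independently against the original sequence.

Codon 1 (GAC, Asp): 1 synonymous substitution.
Codon 2 (GAC, Asp): 1 synonymous substitution.
Codon 3 (AGA, Arg): 2 synonymous substitutions.
Codon 4 (CCG, Pro): 3 synonymous substitutions.
Total: 1 + 1 + 2 + 3 = 7.

7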